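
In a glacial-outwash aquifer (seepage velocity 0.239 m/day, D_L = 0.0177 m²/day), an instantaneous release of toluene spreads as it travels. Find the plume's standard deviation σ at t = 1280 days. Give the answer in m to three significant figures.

Dispersive spreading gives a Gaussian with σ² = 2Dt; advection only shifts the center.
σ = √(2 × 0.0177 × 1280) = 6.73 m.

6.73 m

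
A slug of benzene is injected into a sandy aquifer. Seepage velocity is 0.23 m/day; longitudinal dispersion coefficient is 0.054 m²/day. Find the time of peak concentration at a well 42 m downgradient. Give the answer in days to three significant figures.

For the 1D instantaneous-source solution, setting ∂C/∂t = 0 at fixed x gives v²t² + 2Dt − x² = 0, so t = (√(D² + v²x²) − D)/v².
√(D² + v²x²) = √(0.054² + 0.23² × 42²) = 9.660; v² = 0.0529.
t = (9.660 − 0.054)/0.0529 = 182 days (vs. the pure-advection estimate x/v = 183 d).

182 days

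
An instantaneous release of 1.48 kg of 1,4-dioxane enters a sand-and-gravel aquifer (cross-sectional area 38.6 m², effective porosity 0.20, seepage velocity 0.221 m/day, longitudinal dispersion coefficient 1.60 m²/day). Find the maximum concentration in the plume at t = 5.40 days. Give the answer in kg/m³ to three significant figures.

The peak of an instantaneous 1D plume sits at x = vt; there the Gaussian factor is 1 and C_max = M/(n_e·A·√(4πDt)), where n_e·A is the pore area the mass is dissolved in.
√(4πDt) = √(4π × 1.60 × 5.40) = 10.42 m, so C_max = 1.48/(0.20 × 38.6 × 10.42) = 0.0184 kg/m³.

0.0184 kg/m³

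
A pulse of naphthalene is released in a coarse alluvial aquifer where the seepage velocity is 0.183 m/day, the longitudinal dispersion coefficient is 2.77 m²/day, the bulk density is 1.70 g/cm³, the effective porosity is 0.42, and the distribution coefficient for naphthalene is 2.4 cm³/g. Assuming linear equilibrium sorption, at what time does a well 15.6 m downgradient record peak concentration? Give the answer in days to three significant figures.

Retardation factor R = 1 + ρ_b·K_d/n = 1 + 1.70 × 2.4/0.42 = 10.71.
Sorption retards both mechanisms: v_R = v/R = 0.01709 m/day, D_R = D/R = 0.2586 m²/day.
Peak time from v_R²t² + 2D_R t − x² = 0: t = (√(D_R² + v_R²x²) − D_R)/v_R².
√(D_R² + v_R²x²) = √(0.2586² + 0.01709² × 15.6²) = 0.3714; v_R² = 0.0002921.
t = (0.3714 − 0.2586)/0.0002921 = 386 days.

386 days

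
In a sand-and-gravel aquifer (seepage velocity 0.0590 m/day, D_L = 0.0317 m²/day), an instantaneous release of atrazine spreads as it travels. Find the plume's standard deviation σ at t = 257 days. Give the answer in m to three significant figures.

Dispersive spreading gives a Gaussian with σ² = 2Dt; advection only shifts the center.
σ = √(2 × 0.0317 × 257) = 4.04 m.

4.04 m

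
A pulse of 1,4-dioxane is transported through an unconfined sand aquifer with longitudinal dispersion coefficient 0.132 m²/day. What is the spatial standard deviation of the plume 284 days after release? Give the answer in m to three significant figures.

8.66 m

Dispersive spreading gives a Gaussian with σ² = 2Dt; advection only shifts the center.
σ = √(2 × 0.132 × 284) = 8.66 m.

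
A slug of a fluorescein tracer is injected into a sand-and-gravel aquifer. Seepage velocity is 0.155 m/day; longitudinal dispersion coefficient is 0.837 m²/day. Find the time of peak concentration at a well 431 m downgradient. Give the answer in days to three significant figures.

2750 days

For the 1D instantaneous-source solution, setting ∂C/∂t = 0 at fixed x gives v²t² + 2Dt − x² = 0, so t = (√(D² + v²x²) − D)/v².
√(D² + v²x²) = √(0.837² + 0.155² × 431²) = 66.81; v² = 0.024025.
t = (66.81 − 0.837)/0.024025 = 2750 days (vs. the pure-advection estimate x/v = 2780 d).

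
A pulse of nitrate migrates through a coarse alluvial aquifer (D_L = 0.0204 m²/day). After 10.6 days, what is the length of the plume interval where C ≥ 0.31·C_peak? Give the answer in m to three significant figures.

The plume is Gaussian with σ = √(2Dt) = √(2 × 0.0204 × 10.6) = 0.6576 m.
C/C_peak = exp(−Δx²/(2σ²)) = 0.31 ⇒ Δx = σ·√(−2 ln 0.31) = 0.6576 × 1.530 = 1.006 m.
Width = 2Δx = 2.01 m.

2.01 m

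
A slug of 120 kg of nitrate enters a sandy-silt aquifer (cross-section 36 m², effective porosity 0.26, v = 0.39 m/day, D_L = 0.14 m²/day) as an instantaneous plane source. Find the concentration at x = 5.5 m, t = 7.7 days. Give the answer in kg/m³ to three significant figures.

0.820 kg/m³

For an instantaneous plane source, C(x,t) = M/(n_e·A·√(4πDt)) · exp(−(x−vt)²/(4Dt)), with n_e·A the pore (flow) area.
Plume center vt = 0.39 × 7.7 = 3.003 m, so the well at 5.5 m is 2.497 m downgradient of the peak.
√(4πDt) = 3.681 m, giving peak height M/(n_e·A·√(4πDt)) = 120/(0.26 × 36 × 3.681) = 3.483 kg/m³.
(x−vt)²/(4Dt) = (2.497)²/(4 × 0.14 × 7.7) = 1.446; exp(−1.446) = 0.2355.
C = 3.483 × 0.2355 = 0.820 kg/m³.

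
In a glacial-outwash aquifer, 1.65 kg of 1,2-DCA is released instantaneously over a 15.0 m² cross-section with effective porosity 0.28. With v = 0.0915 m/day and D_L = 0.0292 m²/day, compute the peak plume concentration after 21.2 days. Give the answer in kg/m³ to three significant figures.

0.141 kg/m³

The peak of an instantaneous 1D plume sits at x = vt; there the Gaussian factor is 1 and C_max = M/(n_e·A·√(4πDt)), where n_e·A is the pore area the mass is dissolved in.
√(4πDt) = √(4π × 0.0292 × 21.2) = 2.789 m, so C_max = 1.65/(0.28 × 15.0 × 2.789) = 0.141 kg/m³.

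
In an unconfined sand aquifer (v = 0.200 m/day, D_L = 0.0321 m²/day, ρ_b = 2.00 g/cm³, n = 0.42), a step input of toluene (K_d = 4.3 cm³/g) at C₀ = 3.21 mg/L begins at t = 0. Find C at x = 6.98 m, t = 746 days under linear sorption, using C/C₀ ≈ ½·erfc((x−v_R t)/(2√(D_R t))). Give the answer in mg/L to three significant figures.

1.58 mg/L

Retardation factor R = 1 + ρ_b·K_d/n = 1 + 2.00 × 4.3/0.42 = 21.48.
Sorption retards both mechanisms: v_R = v/R = 0.009311 m/day, D_R = D/R = 0.001494 m²/day.
v_R·t = 0.009311 × 746 = 6.946006 m; 2√(D_R t) = 2.111 m; argument = (6.98 − 6.946006)/2.111 = 0.01610.
C = C₀ × ½·erfc(0.01610) = 3.21 × 0.4909 = 1.58 mg/L.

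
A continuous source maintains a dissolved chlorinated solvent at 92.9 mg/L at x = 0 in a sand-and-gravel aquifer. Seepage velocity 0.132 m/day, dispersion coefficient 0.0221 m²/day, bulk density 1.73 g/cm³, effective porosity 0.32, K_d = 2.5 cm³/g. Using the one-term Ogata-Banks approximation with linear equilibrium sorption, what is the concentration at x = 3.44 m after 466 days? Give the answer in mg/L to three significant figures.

69.5 mg/L

Retardation factor R = 1 + ρ_b·K_d/n = 1 + 1.73 × 2.5/0.32 = 14.52.
Sorption retards both mechanisms: v_R = v/R = 0.009091 m/day, D_R = D/R = 0.001522 m²/day.
v_R·t = 0.009091 × 466 = 4.236406 m; 2√(D_R t) = 1.684 m; argument = (3.44 − 4.236406)/1.684 = -0.4729.
C = C₀ × ½·erfc(-0.4729) = 92.9 × 0.7482 = 69.5 mg/L.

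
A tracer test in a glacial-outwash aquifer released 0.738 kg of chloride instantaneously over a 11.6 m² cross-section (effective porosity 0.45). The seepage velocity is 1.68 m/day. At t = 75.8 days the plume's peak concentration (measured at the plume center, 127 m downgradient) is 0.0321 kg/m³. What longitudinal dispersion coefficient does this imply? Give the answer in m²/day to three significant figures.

At the plume center C_max = M/(n_e·A·√(4πDt)), so D = M²/(4πt·(n_e·A·C_max)²).
n_e·A·C_max = 0.45 × 11.6 × 0.0321 = 0.1676 kg/m.
D = 0.738²/(4π × 75.8 × 0.1676²) = 0.0204 m²/day.

0.0204 m²/day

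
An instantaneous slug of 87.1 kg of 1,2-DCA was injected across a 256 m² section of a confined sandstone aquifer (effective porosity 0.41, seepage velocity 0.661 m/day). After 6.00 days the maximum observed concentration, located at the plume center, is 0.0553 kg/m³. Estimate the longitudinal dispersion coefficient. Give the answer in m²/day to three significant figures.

At the plume center C_max = M/(n_e·A·√(4πDt)), so D = M²/(4πt·(n_e·A·C_max)²).
n_e·A·C_max = 0.41 × 256 × 0.0553 = 5.804 kg/m.
D = 87.1²/(4π × 6.00 × 5.804²) = 2.99 m²/day.

2.99 m²/day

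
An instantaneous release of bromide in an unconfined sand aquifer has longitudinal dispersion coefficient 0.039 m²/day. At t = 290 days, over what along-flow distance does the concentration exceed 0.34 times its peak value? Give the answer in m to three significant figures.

The plume is Gaussian with σ = √(2Dt) = √(2 × 0.039 × 290) = 4.756 m.
C/C_peak = exp(−Δx²/(2σ²)) = 0.34 ⇒ Δx = σ·√(−2 ln 0.34) = 4.756 × 1.469 = 6.987 m.
Width = 2Δx = 14.0 m.

14.0 m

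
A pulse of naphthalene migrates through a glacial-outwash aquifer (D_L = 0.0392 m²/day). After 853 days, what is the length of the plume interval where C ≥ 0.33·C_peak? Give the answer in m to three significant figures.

24.4 m

The plume is Gaussian with σ = √(2Dt) = √(2 × 0.0392 × 853) = 8.178 m.
C/C_peak = exp(−Δx²/(2σ²)) = 0.33 ⇒ Δx = σ·√(−2 ln 0.33) = 8.178 × 1.489 = 12.18 m.
Width = 2Δx = 24.4 m.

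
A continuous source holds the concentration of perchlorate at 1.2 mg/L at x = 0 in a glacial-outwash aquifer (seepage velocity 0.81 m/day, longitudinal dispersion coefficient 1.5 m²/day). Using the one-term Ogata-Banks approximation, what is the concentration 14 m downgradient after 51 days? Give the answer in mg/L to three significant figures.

1.18 mg/L

For a continuous step input, C/C₀ ≈ ½·erfc((x−vt)/(2√(Dt))).
vt = 0.81 × 51 = 41.31 m and 2√(Dt) = 2√(1.5 × 51) = 17.49 m.
Argument (x−vt)/(2√(Dt)) = (14 − 41.31)/17.49 = -1.561; ½·erfc(-1.561) = 0.9864.
C = 1.2 × 0.9864 = 1.18 mg/L.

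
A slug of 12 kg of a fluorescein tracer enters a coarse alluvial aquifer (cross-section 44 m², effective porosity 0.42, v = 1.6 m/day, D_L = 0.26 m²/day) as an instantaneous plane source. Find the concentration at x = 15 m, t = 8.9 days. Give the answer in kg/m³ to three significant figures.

0.113 kg/m³

For an instantaneous plane source, C(x,t) = M/(n_e·A·√(4πDt)) · exp(−(x−vt)²/(4Dt)), with n_e·A the pore (flow) area.
Plume center vt = 1.6 × 8.9 = 14.24 m, so the well at 15 m is 0.76 m downgradient of the peak.
√(4πDt) = 5.392 m, giving peak height M/(n_e·A·√(4πDt)) = 12/(0.42 × 44 × 5.392) = 0.1204 kg/m³.
(x−vt)²/(4Dt) = (0.76)²/(4 × 0.26 × 8.9) = 0.06240; exp(−0.06240) = 0.9395.
C = 0.1204 × 0.9395 = 0.113 kg/m³.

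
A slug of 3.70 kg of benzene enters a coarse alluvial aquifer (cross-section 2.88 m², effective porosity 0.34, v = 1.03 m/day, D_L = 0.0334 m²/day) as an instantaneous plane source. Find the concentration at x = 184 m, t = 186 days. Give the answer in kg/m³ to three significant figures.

For an instantaneous plane source, C(x,t) = M/(n_e·A·√(4πDt)) · exp(−(x−vt)²/(4Dt)), with n_e·A the pore (flow) area.
Plume center vt = 1.03 × 186 = 191.58 m, so the well at 184 m is 7.58 m upgradient of the peak.
√(4πDt) = 8.836 m, giving peak height M/(n_e·A·√(4πDt)) = 3.70/(0.34 × 2.88 × 8.836) = 0.4276 kg/m³.
(x−vt)²/(4Dt) = (-7.58)²/(4 × 0.0334 × 186) = 2.312; exp(−2.312) = 0.09906.
C = 0.4276 × 0.09906 = 0.0424 kg/m³.

0.0424 kg/m³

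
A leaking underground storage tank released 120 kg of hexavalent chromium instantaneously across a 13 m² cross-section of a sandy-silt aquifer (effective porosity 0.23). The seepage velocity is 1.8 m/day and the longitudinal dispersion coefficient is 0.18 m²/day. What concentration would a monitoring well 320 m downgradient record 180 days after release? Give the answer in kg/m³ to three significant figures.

For an instantaneous plane source, C(x,t) = M/(n_e·A·√(4πDt)) · exp(−(x−vt)²/(4Dt)), with n_e·A the pore (flow) area.
Plume center vt = 1.8 × 180 = 324 m, so the well at 320 m is 4 m upgradient of the peak.
√(4πDt) = 20.18 m, giving peak height M/(n_e·A·√(4πDt)) = 120/(0.23 × 13 × 20.18) = 1.989 kg/m³.
(x−vt)²/(4Dt) = (-4)²/(4 × 0.18 × 180) = 0.1235; exp(−0.1235) = 0.8838.
C = 1.989 × 0.8838 = 1.76 kg/m³.

1.76 kg/m³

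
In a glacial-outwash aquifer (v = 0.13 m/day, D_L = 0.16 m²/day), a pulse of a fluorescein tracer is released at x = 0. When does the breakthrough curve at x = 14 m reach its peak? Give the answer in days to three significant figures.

98.6 days

For the 1D instantaneous-source solution, setting ∂C/∂t = 0 at fixed x gives v²t² + 2Dt − x² = 0, so t = (√(D² + v²x²) − D)/v².
√(D² + v²x²) = √(0.16² + 0.13² × 14²) = 1.827; v² = 0.0169.
t = (1.827 − 0.16)/0.0169 = 98.6 days (vs. the pure-advection estimate x/v = 108 d).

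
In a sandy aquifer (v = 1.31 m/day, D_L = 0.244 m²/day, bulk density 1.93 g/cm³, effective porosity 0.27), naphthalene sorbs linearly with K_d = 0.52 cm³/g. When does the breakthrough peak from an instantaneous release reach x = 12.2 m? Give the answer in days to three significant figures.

Retardation factor R = 1 + ρ_b·K_d/n = 1 + 1.93 × 0.52/0.27 = 4.717.
Sorption retards both mechanisms: v_R = v/R = 0.2777 m/day, D_R = D/R = 0.05173 m²/day.
Peak time from v_R²t² + 2D_R t − x² = 0: t = (√(D_R² + v_R²x²) − D_R)/v_R².
√(D_R² + v_R²x²) = √(0.05173² + 0.2777² × 12.2²) = 3.388; v_R² = 0.07712.
t = (3.388 − 0.05173)/0.07712 = 43.3 days.

43.3 days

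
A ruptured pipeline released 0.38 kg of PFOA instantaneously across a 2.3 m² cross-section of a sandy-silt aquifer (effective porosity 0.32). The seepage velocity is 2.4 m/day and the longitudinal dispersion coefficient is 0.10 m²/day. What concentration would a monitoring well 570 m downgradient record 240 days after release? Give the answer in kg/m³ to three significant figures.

0.0204 kg/m³

For an instantaneous plane source, C(x,t) = M/(n_e·A·√(4πDt)) · exp(−(x−vt)²/(4Dt)), with n_e·A the pore (flow) area.
Plume center vt = 2.4 × 240 = 576 m, so the well at 570 m is 6 m upgradient of the peak.
√(4πDt) = 17.37 m, giving peak height M/(n_e·A·√(4πDt)) = 0.38/(0.32 × 2.3 × 17.37) = 0.02972 kg/m³.
(x−vt)²/(4Dt) = (-6)²/(4 × 0.10 × 240) = 0.3750; exp(−0.3750) = 0.6873.
C = 0.02972 × 0.6873 = 0.0204 kg/m³.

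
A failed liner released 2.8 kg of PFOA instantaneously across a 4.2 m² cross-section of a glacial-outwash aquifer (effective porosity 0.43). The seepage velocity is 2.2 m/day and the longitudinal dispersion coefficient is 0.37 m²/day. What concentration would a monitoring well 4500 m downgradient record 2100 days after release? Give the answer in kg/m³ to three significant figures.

For an instantaneous plane source, C(x,t) = M/(n_e·A·√(4πDt)) · exp(−(x−vt)²/(4Dt)), with n_e·A the pore (flow) area.
Plume center vt = 2.2 × 2100 = 4620 m, so the well at 4500 m is 120 m upgradient of the peak.
√(4πDt) = 98.81 m, giving peak height M/(n_e·A·√(4πDt)) = 2.8/(0.43 × 4.2 × 98.81) = 0.01569 kg/m³.
(x−vt)²/(4Dt) = (-120)²/(4 × 0.37 × 2100) = 4.633; exp(−4.633) = 0.009726.
C = 0.01569 × 0.009726 = 0.000153 kg/m³.

0.000153 kg/m³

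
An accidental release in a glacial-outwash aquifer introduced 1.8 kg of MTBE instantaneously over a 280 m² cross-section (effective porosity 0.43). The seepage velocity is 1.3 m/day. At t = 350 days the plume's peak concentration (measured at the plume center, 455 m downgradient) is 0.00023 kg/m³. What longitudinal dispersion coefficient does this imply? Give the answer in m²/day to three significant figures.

0.961 m²/day

At the plume center C_max = M/(n_e·A·√(4πDt)), so D = M²/(4πt·(n_e·A·C_max)²).
n_e·A·C_max = 0.43 × 280 × 0.00023 = 0.02769 kg/m.
D = 1.8²/(4π × 350 × 0.02769²) = 0.961 m²/day.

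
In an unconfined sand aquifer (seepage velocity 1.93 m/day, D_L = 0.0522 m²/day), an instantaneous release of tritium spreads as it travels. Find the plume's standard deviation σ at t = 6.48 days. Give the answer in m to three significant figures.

Dispersive spreading gives a Gaussian with σ² = 2Dt; advection only shifts the center.
σ = √(2 × 0.0522 × 6.48) = 0.823 m.

0.823 m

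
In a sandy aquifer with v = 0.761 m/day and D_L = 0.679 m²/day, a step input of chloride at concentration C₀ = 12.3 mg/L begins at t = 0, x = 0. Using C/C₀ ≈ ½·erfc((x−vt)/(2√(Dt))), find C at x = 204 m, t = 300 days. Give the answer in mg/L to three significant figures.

10.9 mg/L

For a continuous step input, C/C₀ ≈ ½·erfc((x−vt)/(2√(Dt))).
vt = 0.761 × 300 = 228.3 m and 2√(Dt) = 2√(0.679 × 300) = 28.54 m.
Argument (x−vt)/(2√(Dt)) = (204 − 228.3)/28.54 = -0.8514; ½·erfc(-0.8514) = 0.8857.
C = 12.3 × 0.8857 = 10.9 mg/L.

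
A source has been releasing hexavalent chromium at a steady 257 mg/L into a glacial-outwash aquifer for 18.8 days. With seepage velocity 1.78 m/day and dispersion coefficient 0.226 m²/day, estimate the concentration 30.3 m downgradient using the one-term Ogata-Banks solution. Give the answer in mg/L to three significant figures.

For a continuous step input, C/C₀ ≈ ½·erfc((x−vt)/(2√(Dt))).
vt = 1.78 × 18.8 = 33.464 m and 2√(Dt) = 2√(0.226 × 18.8) = 4.123 m.
Argument (x−vt)/(2√(Dt)) = (30.3 − 33.464)/4.123 = -0.7674; ½·erfc(-0.7674) = 0.8611.
C = 257 × 0.8611 = 221 mg/L.

221 mg/L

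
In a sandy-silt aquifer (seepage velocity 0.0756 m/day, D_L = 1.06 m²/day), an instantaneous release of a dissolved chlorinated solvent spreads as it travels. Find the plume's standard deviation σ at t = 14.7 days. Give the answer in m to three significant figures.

5.58 m

Dispersive spreading gives a Gaussian with σ² = 2Dt; advection only shifts the center.
σ = √(2 × 1.06 × 14.7) = 5.58 m.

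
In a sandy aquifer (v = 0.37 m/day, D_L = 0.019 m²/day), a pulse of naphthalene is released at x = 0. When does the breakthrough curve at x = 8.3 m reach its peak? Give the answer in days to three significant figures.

For the 1D instantaneous-source solution, setting ∂C/∂t = 0 at fixed x gives v²t² + 2Dt − x² = 0, so t = (√(D² + v²x²) − D)/v².
√(D² + v²x²) = √(0.019² + 0.37² × 8.3²) = 3.071; v² = 0.1369.
t = (3.071 − 0.019)/0.1369 = 22.3 days (vs. the pure-advection estimate x/v = 22.4 d).

22.3 days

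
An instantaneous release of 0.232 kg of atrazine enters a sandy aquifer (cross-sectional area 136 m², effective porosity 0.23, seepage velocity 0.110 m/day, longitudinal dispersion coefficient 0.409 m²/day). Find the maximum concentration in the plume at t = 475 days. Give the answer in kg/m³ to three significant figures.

The peak of an instantaneous 1D plume sits at x = vt; there the Gaussian factor is 1 and C_max = M/(n_e·A·√(4πDt)), where n_e·A is the pore area the mass is dissolved in.
√(4πDt) = √(4π × 0.409 × 475) = 49.41 m, so C_max = 0.232/(0.23 × 136 × 49.41) = 0.000150 kg/m³.

0.000150 kg/m³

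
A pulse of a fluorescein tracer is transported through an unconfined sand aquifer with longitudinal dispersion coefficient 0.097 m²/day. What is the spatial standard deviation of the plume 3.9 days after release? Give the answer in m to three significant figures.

Dispersive spreading gives a Gaussian with σ² = 2Dt; advection only shifts the center.
σ = √(2 × 0.097 × 3.9) = 0.870 m.

0.870 m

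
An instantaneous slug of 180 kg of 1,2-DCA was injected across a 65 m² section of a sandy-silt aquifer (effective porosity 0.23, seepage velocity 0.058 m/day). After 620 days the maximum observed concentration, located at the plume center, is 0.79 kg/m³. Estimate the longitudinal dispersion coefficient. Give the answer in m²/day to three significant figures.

At the plume center C_max = M/(n_e·A·√(4πDt)), so D = M²/(4πt·(n_e·A·C_max)²).
n_e·A·C_max = 0.23 × 65 × 0.79 = 11.81 kg/m.
D = 180²/(4π × 620 × 11.81²) = 0.0298 m²/day.

0.0298 m²/day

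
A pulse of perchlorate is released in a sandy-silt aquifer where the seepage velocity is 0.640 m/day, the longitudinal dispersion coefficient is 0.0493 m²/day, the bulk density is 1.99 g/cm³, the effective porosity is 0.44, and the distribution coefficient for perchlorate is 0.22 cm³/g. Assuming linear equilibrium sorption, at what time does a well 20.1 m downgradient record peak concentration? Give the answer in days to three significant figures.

Retardation factor R = 1 + ρ_b·K_d/n = 1 + 1.99 × 0.22/0.44 = 1.995.
Sorption retards both mechanisms: v_R = v/R = 0.3208 m/day, D_R = D/R = 0.02471 m²/day.
Peak time from v_R²t² + 2D_R t − x² = 0: t = (√(D_R² + v_R²x²) − D_R)/v_R².
√(D_R² + v_R²x²) = √(0.02471² + 0.3208² × 20.1²) = 6.448; v_R² = 0.1029.
t = (6.448 − 0.02471)/0.1029 = 62.4 days.

62.4 days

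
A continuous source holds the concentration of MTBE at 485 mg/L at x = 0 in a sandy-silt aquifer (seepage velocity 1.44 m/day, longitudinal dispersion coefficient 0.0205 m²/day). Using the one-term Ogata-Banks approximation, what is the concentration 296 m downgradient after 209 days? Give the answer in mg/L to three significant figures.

463 mg/L

For a continuous step input, C/C₀ ≈ ½·erfc((x−vt)/(2√(Dt))).
vt = 1.44 × 209 = 300.96 m and 2√(Dt) = 2√(0.0205 × 209) = 4.140 m.
Argument (x−vt)/(2√(Dt)) = (296 − 300.96)/4.140 = -1.198; ½·erfc(-1.198) = 0.9549.
C = 485 × 0.9549 = 463 mg/L.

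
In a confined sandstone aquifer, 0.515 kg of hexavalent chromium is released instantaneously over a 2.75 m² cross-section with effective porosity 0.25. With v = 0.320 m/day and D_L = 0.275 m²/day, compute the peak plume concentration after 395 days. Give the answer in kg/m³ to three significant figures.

The peak of an instantaneous 1D plume sits at x = vt; there the Gaussian factor is 1 and C_max = M/(n_e·A·√(4πDt)), where n_e·A is the pore area the mass is dissolved in.
√(4πDt) = √(4π × 0.275 × 395) = 36.95 m, so C_max = 0.515/(0.25 × 2.75 × 36.95) = 0.0203 kg/m³.

0.0203 kg/m³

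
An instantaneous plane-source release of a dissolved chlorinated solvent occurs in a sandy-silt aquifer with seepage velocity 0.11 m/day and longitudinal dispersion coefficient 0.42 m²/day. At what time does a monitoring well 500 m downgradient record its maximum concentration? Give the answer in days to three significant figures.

4510 days

For the 1D instantaneous-source solution, setting ∂C/∂t = 0 at fixed x gives v²t² + 2Dt − x² = 0, so t = (√(D² + v²x²) − D)/v².
√(D² + v²x²) = √(0.42² + 0.11² × 500²) = 55.00; v² = 0.0121.
t = (55.00 − 0.42)/0.0121 = 4510 days (vs. the pure-advection estimate x/v = 4550 d).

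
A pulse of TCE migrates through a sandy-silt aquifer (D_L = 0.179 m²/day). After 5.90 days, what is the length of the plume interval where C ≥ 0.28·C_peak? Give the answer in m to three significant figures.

4.64 m

The plume is Gaussian with σ = √(2Dt) = √(2 × 0.179 × 5.90) = 1.453 m.
C/C_peak = exp(−Δx²/(2σ²)) = 0.28 ⇒ Δx = σ·√(−2 ln 0.28) = 1.453 × 1.596 = 2.319 m.
Width = 2Δx = 4.64 m.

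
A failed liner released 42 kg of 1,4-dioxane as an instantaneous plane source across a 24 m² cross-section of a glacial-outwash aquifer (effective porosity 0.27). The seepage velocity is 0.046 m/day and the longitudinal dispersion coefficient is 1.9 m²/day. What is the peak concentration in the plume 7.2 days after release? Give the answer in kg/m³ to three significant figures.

The peak of an instantaneous 1D plume sits at x = vt; there the Gaussian factor is 1 and C_max = M/(n_e·A·√(4πDt)), where n_e·A is the pore area the mass is dissolved in.
√(4πDt) = √(4π × 1.9 × 7.2) = 13.11 m, so C_max = 42/(0.27 × 24 × 13.11) = 0.494 kg/m³.

0.494 kg/m³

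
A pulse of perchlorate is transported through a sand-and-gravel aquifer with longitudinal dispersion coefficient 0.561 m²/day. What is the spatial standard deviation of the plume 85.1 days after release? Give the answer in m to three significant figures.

Dispersive spreading gives a Gaussian with σ² = 2Dt; advection only shifts the center.
σ = √(2 × 0.561 × 85.1) = 9.77 m.

9.77 m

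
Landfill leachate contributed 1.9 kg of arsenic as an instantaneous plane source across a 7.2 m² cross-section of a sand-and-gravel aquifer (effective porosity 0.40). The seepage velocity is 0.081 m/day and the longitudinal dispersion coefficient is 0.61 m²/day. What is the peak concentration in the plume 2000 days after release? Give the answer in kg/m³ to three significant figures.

The peak of an instantaneous 1D plume sits at x = vt; there the Gaussian factor is 1 and C_max = M/(n_e·A·√(4πDt)), where n_e·A is the pore area the mass is dissolved in.
√(4πDt) = √(4π × 0.61 × 2000) = 123.8 m, so C_max = 1.9/(0.40 × 7.2 × 123.8) = 0.00533 kg/m³.

0.00533 kg/m³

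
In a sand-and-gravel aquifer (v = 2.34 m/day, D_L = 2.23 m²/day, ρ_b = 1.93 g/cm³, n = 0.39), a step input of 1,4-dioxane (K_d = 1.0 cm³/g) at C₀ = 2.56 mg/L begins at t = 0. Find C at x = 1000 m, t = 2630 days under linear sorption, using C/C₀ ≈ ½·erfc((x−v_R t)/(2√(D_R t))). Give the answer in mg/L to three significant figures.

2.00 mg/L

Retardation factor R = 1 + ρ_b·K_d/n = 1 + 1.93 × 1.0/0.39 = 5.949.
Sorption retards both mechanisms: v_R = v/R = 0.3933 m/day, D_R = D/R = 0.3749 m²/day.
v_R·t = 0.3933 × 2630 = 1034.379 m; 2√(D_R t) = 62.80 m; argument = (1000 − 1034.379)/62.80 = -0.5474.
C = C₀ × ½·erfc(-0.5474) = 2.56 × 0.7806 = 2.00 mg/L.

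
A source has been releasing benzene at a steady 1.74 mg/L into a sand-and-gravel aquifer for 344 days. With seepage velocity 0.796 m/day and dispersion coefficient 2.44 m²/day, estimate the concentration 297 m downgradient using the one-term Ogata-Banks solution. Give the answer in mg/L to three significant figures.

0.497 mg/L

For a continuous step input, C/C₀ ≈ ½·erfc((x−vt)/(2√(Dt))).
vt = 0.796 × 344 = 273.824 m and 2√(Dt) = 2√(2.44 × 344) = 57.94 m.
Argument (x−vt)/(2√(Dt)) = (297 − 273.824)/57.94 = 0.4000; ½·erfc(0.4000) = 0.2858.
C = 1.74 × 0.2858 = 0.497 mg/L.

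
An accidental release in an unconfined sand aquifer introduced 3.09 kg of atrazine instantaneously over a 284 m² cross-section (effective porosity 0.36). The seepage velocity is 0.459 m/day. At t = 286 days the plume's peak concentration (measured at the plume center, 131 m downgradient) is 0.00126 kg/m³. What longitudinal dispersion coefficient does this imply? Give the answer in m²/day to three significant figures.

0.160 m²/day

At the plume center C_max = M/(n_e·A·√(4πDt)), so D = M²/(4πt·(n_e·A·C_max)²).
n_e·A·C_max = 0.36 × 284 × 0.00126 = 0.1288 kg/m.
D = 3.09²/(4π × 286 × 0.1288²) = 0.160 m²/day.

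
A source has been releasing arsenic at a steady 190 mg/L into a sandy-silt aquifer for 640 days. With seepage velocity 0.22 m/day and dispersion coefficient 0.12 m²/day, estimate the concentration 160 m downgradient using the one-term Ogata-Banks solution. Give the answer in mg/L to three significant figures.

11.5 mg/L

For a continuous step input, C/C₀ ≈ ½·erfc((x−vt)/(2√(Dt))).
vt = 0.22 × 640 = 140.8 m and 2√(Dt) = 2√(0.12 × 640) = 17.53 m.
Argument (x−vt)/(2√(Dt)) = (160 − 140.8)/17.53 = 1.095; ½·erfc(1.095) = 0.06074.
C = 190 × 0.06074 = 11.5 mg/L.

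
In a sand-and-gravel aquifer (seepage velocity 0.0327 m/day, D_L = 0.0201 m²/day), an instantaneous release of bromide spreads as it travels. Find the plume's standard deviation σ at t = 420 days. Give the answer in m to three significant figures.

Dispersive spreading gives a Gaussian with σ² = 2Dt; advection only shifts the center.
σ = √(2 × 0.0201 × 420) = 4.11 m.

4.11 m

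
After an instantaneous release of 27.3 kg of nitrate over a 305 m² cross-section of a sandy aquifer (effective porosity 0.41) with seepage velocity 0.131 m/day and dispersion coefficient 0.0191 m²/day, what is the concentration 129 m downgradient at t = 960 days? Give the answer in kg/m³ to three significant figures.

0.0125 kg/m³

For an instantaneous plane source, C(x,t) = M/(n_e·A·√(4πDt)) · exp(−(x−vt)²/(4Dt)), with n_e·A the pore (flow) area.
Plume center vt = 0.131 × 960 = 125.76 m, so the well at 129 m is 3.24 m downgradient of the peak.
√(4πDt) = 15.18 m, giving peak height M/(n_e·A·√(4πDt)) = 27.3/(0.41 × 305 × 15.18) = 0.01438 kg/m³.
(x−vt)²/(4Dt) = (3.24)²/(4 × 0.0191 × 960) = 0.1431; exp(−0.1431) = 0.8667.
C = 0.01438 × 0.8667 = 0.0125 kg/m³.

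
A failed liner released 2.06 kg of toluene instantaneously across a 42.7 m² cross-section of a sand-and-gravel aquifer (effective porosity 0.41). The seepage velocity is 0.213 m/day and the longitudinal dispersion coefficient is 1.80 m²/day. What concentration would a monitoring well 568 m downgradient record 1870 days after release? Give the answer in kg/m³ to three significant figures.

6.74e-05 kg/m³

For an instantaneous plane source, C(x,t) = M/(n_e·A·√(4πDt)) · exp(−(x−vt)²/(4Dt)), with n_e·A the pore (flow) area.
Plume center vt = 0.213 × 1870 = 398.31 m, so the well at 568 m is 169.69 m downgradient of the peak.
√(4πDt) = 205.7 m, giving peak height M/(n_e·A·√(4πDt)) = 2.06/(0.41 × 42.7 × 205.7) = 0.0005720 kg/m³.
(x−vt)²/(4Dt) = (169.69)²/(4 × 1.80 × 1870) = 2.139; exp(−2.139) = 0.1178.
C = 0.0005720 × 0.1178 = 6.74e-05 kg/m³.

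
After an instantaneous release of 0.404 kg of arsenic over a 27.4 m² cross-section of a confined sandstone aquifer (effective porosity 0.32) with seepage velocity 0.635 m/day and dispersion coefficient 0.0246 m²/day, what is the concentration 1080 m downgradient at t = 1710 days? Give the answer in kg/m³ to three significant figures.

0.00164 kg/m³

For an instantaneous plane source, C(x,t) = M/(n_e·A·√(4πDt)) · exp(−(x−vt)²/(4Dt)), with n_e·A the pore (flow) area.
Plume center vt = 0.635 × 1710 = 1085.85 m, so the well at 1080 m is 5.85 m upgradient of the peak.
√(4πDt) = 22.99 m, giving peak height M/(n_e·A·√(4πDt)) = 0.404/(0.32 × 27.4 × 22.99) = 0.002004 kg/m³.
(x−vt)²/(4Dt) = (-5.85)²/(4 × 0.0246 × 1710) = 0.2034; exp(−0.2034) = 0.8160.
C = 0.002004 × 0.8160 = 0.00164 kg/m³.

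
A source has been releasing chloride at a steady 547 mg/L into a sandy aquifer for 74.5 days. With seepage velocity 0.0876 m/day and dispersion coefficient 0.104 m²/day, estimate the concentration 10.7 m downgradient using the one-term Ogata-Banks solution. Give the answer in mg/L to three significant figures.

79.0 mg/L

For a continuous step input, C/C₀ ≈ ½·erfc((x−vt)/(2√(Dt))).
vt = 0.0876 × 74.5 = 6.5262 m and 2√(Dt) = 2√(0.104 × 74.5) = 5.567 m.
Argument (x−vt)/(2√(Dt)) = (10.7 − 6.5262)/5.567 = 0.7497; ½·erfc(0.7497) = 0.1445.
C = 547 × 0.1445 = 79.0 mg/L.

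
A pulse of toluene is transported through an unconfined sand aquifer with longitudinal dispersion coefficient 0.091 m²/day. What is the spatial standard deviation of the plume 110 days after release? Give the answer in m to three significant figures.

4.47 m

Dispersive spreading gives a Gaussian with σ² = 2Dt; advection only shifts the center.
σ = √(2 × 0.091 × 110) = 4.47 m.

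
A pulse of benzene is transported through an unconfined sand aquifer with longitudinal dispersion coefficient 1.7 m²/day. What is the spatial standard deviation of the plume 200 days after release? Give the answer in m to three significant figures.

Dispersive spreading gives a Gaussian with σ² = 2Dt; advection only shifts the center.
σ = √(2 × 1.7 × 200) = 26.1 m.

26.1 m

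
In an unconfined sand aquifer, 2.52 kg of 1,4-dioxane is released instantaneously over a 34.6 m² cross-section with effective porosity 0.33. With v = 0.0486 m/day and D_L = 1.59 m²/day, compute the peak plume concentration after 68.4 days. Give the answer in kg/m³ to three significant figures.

0.00597 kg/m³

The peak of an instantaneous 1D plume sits at x = vt; there the Gaussian factor is 1 and C_max = M/(n_e·A·√(4πDt)), where n_e·A is the pore area the mass is dissolved in.
√(4πDt) = √(4π × 1.59 × 68.4) = 36.97 m, so C_max = 2.52/(0.33 × 34.6 × 36.97) = 0.00597 kg/m³.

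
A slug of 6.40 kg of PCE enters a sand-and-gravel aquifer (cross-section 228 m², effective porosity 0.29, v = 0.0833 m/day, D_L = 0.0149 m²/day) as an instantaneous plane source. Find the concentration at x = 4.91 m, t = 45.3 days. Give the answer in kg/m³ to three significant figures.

0.0206 kg/m³

For an instantaneous plane source, C(x,t) = M/(n_e·A·√(4πDt)) · exp(−(x−vt)²/(4Dt)), with n_e·A the pore (flow) area.
Plume center vt = 0.0833 × 45.3 = 3.77349 m, so the well at 4.91 m is 1.13651 m downgradient of the peak.
√(4πDt) = 2.912 m, giving peak height M/(n_e·A·√(4πDt)) = 6.40/(0.29 × 228 × 2.912) = 0.03324 kg/m³.
(x−vt)²/(4Dt) = (1.13651)²/(4 × 0.0149 × 45.3) = 0.4784; exp(−0.4784) = 0.6198.
C = 0.03324 × 0.6198 = 0.0206 kg/m³.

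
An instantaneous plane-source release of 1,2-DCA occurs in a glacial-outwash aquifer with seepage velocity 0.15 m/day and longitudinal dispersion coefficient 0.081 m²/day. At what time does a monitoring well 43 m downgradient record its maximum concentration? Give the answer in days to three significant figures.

283 days

For the 1D instantaneous-source solution, setting ∂C/∂t = 0 at fixed x gives v²t² + 2Dt − x² = 0, so t = (√(D² + v²x²) − D)/v².
√(D² + v²x²) = √(0.081² + 0.15² × 43²) = 6.451; v² = 0.0225.
t = (6.451 − 0.081)/0.0225 = 283 days (vs. the pure-advection estimate x/v = 287 d).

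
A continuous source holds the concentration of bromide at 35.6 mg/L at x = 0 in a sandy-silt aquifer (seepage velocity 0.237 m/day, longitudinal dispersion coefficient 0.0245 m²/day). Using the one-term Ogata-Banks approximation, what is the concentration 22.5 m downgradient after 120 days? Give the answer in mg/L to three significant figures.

35.3 mg/L

For a continuous step input, C/C₀ ≈ ½·erfc((x−vt)/(2√(Dt))).
vt = 0.237 × 120 = 28.44 m and 2√(Dt) = 2√(0.0245 × 120) = 3.429 m.
Argument (x−vt)/(2√(Dt)) = (22.5 − 28.44)/3.429 = -1.732; ½·erfc(-1.732) = 0.9928.
C = 35.6 × 0.9928 = 35.3 mg/L.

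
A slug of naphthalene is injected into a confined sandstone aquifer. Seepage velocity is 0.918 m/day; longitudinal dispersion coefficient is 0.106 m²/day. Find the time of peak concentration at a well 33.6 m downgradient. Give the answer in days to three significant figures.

36.5 days

For the 1D instantaneous-source solution, setting ∂C/∂t = 0 at fixed x gives v²t² + 2Dt − x² = 0, so t = (√(D² + v²x²) − D)/v².
√(D² + v²x²) = √(0.106² + 0.918² × 33.6²) = 30.84; v² = 0.842724.
t = (30.84 − 0.106)/0.842724 = 36.5 days (vs. the pure-advection estimate x/v = 36.6 d).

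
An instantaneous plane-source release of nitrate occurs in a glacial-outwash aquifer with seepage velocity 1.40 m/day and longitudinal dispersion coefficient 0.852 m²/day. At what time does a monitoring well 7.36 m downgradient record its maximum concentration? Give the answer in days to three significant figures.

For the 1D instantaneous-source solution, setting ∂C/∂t = 0 at fixed x gives v²t² + 2Dt − x² = 0, so t = (√(D² + v²x²) − D)/v².
√(D² + v²x²) = √(0.852² + 1.40² × 7.36²) = 10.34; v² = 1.96.
t = (10.34 − 0.852)/1.96 = 4.84 days (vs. the pure-advection estimate x/v = 5.26 d).

4.84 days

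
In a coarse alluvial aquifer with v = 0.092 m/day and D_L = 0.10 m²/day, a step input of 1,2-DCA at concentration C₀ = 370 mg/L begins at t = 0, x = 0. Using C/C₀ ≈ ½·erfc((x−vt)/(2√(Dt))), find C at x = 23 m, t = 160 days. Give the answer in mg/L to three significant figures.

For a continuous step input, C/C₀ ≈ ½·erfc((x−vt)/(2√(Dt))).
vt = 0.092 × 160 = 14.72 m and 2√(Dt) = 2√(0.10 × 160) = 8.000 m.
Argument (x−vt)/(2√(Dt)) = (23 − 14.72)/8.000 = 1.035; ½·erfc(1.035) = 0.07164.
C = 370 × 0.07164 = 26.5 mg/L.

26.5 mg/L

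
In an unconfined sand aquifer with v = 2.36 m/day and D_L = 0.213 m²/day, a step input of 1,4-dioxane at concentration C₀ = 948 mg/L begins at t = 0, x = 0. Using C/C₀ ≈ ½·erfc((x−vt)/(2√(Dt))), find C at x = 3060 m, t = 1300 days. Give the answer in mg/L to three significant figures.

For a continuous step input, C/C₀ ≈ ½·erfc((x−vt)/(2√(Dt))).
vt = 2.36 × 1300 = 3068 m and 2√(Dt) = 2√(0.213 × 1300) = 33.28 m.
Argument (x−vt)/(2√(Dt)) = (3060 − 3068)/33.28 = -0.2404; ½·erfc(-0.2404) = 0.6331.
C = 948 × 0.6331 = 600 mg/L.

600 mg/L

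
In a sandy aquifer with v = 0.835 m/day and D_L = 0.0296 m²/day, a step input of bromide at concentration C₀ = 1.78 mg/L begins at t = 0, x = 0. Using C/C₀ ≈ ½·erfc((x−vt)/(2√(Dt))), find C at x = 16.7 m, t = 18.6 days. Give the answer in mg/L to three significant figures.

0.236 mg/L

For a continuous step input, C/C₀ ≈ ½·erfc((x−vt)/(2√(Dt))).
vt = 0.835 × 18.6 = 15.531 m and 2√(Dt) = 2√(0.0296 × 18.6) = 1.484 m.
Argument (x−vt)/(2√(Dt)) = (16.7 − 15.531)/1.484 = 0.7877; ½·erfc(0.7877) = 0.1326.
C = 1.78 × 0.1326 = 0.236 mg/L.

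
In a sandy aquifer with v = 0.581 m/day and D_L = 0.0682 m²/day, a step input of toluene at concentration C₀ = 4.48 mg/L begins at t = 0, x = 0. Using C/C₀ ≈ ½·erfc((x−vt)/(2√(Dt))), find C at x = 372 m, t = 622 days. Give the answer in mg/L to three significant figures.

For a continuous step input, C/C₀ ≈ ½·erfc((x−vt)/(2√(Dt))).
vt = 0.581 × 622 = 361.382 m and 2√(Dt) = 2√(0.0682 × 622) = 13.03 m.
Argument (x−vt)/(2√(Dt)) = (372 − 361.382)/13.03 = 0.8149; ½·erfc(0.8149) = 0.1246.
C = 4.48 × 0.1246 = 0.558 mg/L.

0.558 mg/L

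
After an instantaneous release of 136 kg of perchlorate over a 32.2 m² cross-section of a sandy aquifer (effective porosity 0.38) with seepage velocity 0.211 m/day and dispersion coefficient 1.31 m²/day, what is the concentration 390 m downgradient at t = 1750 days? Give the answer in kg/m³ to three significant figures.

0.0625 kg/m³

For an instantaneous plane source, C(x,t) = M/(n_e·A·√(4πDt)) · exp(−(x−vt)²/(4Dt)), with n_e·A the pore (flow) area.
Plume center vt = 0.211 × 1750 = 369.25 m, so the well at 390 m is 20.75 m downgradient of the peak.
√(4πDt) = 169.7 m, giving peak height M/(n_e·A·√(4πDt)) = 136/(0.38 × 32.2 × 169.7) = 0.06550 kg/m³.
(x−vt)²/(4Dt) = (20.75)²/(4 × 1.31 × 1750) = 0.04695; exp(−0.04695) = 0.9541.
C = 0.06550 × 0.9541 = 0.0625 kg/m³.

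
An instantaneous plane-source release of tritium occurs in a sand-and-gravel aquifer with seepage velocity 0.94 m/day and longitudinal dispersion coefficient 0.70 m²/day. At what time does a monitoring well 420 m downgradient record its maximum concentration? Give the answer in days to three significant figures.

446 days

For the 1D instantaneous-source solution, setting ∂C/∂t = 0 at fixed x gives v²t² + 2Dt − x² = 0, so t = (√(D² + v²x²) − D)/v².
√(D² + v²x²) = √(0.70² + 0.94² × 420²) = 394.8; v² = 0.8836.
t = (394.8 − 0.70)/0.8836 = 446 days (vs. the pure-advection estimate x/v = 447 d).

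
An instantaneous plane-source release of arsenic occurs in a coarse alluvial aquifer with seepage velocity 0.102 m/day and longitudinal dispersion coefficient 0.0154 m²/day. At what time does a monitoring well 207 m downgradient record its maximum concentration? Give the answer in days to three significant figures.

2030 days

For the 1D instantaneous-source solution, setting ∂C/∂t = 0 at fixed x gives v²t² + 2Dt − x² = 0, so t = (√(D² + v²x²) − D)/v².
√(D² + v²x²) = √(0.0154² + 0.102² × 207²) = 21.11; v² = 0.010404.
t = (21.11 − 0.0154)/0.010404 = 2030 days (vs. the pure-advection estimate x/v = 2030 d).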